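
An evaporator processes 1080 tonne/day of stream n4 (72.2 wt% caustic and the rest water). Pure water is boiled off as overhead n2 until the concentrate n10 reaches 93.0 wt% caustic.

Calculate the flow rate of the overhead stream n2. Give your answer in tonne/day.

241.5 tonne/day

caustic is conserved: 1080×0.722 = 779.76 tonne/day all reports to the concentrate.
Concentrate = 779.76/(target fraction) = 838.45 tonne/day.
Overhead = 1080 − 838.45 = 241.55 tonne/day.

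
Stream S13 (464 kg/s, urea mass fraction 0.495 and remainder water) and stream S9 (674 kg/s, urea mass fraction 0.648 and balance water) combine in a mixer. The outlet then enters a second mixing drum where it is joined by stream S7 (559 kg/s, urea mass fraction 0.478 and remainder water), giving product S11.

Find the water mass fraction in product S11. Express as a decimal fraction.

0.450

Overall, product flow = 1697 kg/s.
water in = 464×0.505 + 674×0.352 + 559×0.522 = 763.37 kg/s.
water fraction in S11 = 0.450.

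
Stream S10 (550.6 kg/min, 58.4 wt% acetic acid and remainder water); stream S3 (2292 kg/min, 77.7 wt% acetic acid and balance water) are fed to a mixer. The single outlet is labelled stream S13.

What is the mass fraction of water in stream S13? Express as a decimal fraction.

Total flow out = 550.6 + 2292 = 2842.6 kg/min.
water in = 550.6×0.416 + 2292×0.223 = 740.17 kg/min.
water mass fraction in S13 = 740.17/2842.6 = 0.260.

0.260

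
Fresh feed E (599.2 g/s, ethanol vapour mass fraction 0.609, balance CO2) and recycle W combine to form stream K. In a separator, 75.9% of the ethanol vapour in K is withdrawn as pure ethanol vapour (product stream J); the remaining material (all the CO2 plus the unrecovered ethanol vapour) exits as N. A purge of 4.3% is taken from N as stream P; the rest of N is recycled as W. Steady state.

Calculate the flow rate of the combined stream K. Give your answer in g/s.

CO2 enters only via E and leaves only via the purge: 599.2×0.391 = 0.043×(CO2 in N), and the separator passes all CO2, so CO2 in K = CO2 in N = 5448.5 g/s.
ethanol vapour in K: m_A = 599.2×0.609 + (1−0.043)·(1−0.759)·m_A, so m_A = 364.91/0.7694 = 474.31 g/s.
K = 474.31 + 5448.5 = 5922.8 g/s.

5923 g/s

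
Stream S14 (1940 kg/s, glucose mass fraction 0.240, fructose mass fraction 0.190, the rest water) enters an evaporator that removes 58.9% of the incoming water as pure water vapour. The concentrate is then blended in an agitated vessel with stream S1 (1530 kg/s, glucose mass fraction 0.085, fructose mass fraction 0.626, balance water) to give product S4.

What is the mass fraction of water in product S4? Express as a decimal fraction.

Vapour removed = 0.589×0.570×1940 = 651.32 kg/s; concentrate = 1288.7 kg/s.
water reaching the mixer = 454.48 (from concentrate) + 1530×0.289 = 896.65 kg/s.
Product flow = 1288.7 + 1530 = 2818.7 kg/s; water fraction = 0.318.

0.318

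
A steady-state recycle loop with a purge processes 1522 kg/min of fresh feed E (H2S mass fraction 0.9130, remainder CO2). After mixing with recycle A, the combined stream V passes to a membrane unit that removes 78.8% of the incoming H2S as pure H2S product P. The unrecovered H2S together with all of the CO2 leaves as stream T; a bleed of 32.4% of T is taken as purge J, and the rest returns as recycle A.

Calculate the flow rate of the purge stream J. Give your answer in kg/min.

243.8 kg/min

CO2 enters only via E and leaves only via the purge: 1522×0.087 = 0.324×(CO2 in T), and the membrane unit passes all CO2, so CO2 in V = CO2 in T = 408.69 kg/min.
H2S in V: m_A = 1522×0.913 + (1−0.324)·(1−0.788)·m_A, so m_A = 1389.6/0.8567 = 1622 kg/min.
T = (1−0.788)×1622 + 408.69 = 752.56 kg/min.
Purge J = 0.324×752.56 = 243.83 kg/min.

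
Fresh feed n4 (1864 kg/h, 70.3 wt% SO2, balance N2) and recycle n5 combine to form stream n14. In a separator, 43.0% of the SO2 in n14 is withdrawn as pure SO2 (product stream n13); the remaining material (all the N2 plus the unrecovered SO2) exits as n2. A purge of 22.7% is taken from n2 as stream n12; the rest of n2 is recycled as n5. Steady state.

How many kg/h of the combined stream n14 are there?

N2 enters only via n4 and leaves only via the purge: 1864×0.297 = 0.227×(N2 in n2), and the separator passes all N2, so N2 in n14 = N2 in n2 = 2438.8 kg/h.
SO2 in n14: m_A = 1864×0.703 + (1−0.227)·(1−0.430)·m_A, so m_A = 1310.4/0.5594 = 2342.5 kg/h.
n14 = 2342.5 + 2438.8 = 4781.3 kg/h.

4781 kg/h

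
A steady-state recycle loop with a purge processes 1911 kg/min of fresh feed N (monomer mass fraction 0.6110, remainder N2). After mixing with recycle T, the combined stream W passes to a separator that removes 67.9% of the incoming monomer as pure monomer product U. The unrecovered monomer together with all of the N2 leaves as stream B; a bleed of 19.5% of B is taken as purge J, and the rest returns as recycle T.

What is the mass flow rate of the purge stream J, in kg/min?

N2 enters only via N and leaves only via the purge: 1911×0.389 = 0.195×(N2 in B), and the separator passes all N2, so N2 in W = N2 in B = 3812.2 kg/min.
monomer in W: m_A = 1911×0.611 + (1−0.195)·(1−0.679)·m_A, so m_A = 1167.6/0.7416 = 1574.5 kg/min.
B = (1−0.679)×1574.5 + 3812.2 = 4317.6 kg/min.
Purge J = 0.195×4317.6 = 841.93 kg/min.

841.9 kg/min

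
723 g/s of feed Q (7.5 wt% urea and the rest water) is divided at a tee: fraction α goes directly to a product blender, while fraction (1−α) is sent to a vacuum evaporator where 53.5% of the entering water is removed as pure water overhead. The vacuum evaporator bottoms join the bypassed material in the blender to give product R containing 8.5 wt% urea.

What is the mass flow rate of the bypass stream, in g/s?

551.1 g/s

All 723×0.075 = 54.225 g/s of urea reaches R, so R = 54.225/0.085 = 637.94 g/s and vapour = 85.059 g/s.
The evaporator receives (1−α)·723 of feed at 0.925 water and removes 0.535 of that water:
0.535×0.925×(1−α)×723 = 85.059
(1−α) = 85.059/357.79 = 0.2377;  α = 0.7623.
Bypass flow = 0.7623×723 = 551.12 g/s.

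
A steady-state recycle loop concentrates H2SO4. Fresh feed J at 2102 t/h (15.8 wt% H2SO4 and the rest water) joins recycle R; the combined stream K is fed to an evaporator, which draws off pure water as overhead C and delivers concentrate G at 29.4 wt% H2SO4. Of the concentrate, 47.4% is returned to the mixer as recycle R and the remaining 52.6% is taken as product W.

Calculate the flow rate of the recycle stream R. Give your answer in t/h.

1018 t/h

Overall H2SO4 balance (none leaves overhead): H2SO4 in fresh feed = H2SO4 in product, i.e. 2102×0.158 = (1−0.474)·G·0.294.
G = 332.12/(0.294×0.526) = 2147.6 t/h.
Recycle R = 0.474×2147.6 = 1018 t/h.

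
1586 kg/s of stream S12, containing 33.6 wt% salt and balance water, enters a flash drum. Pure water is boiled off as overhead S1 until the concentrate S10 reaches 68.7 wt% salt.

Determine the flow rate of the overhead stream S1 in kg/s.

salt is conserved: 1586×0.336 = 532.9 kg/s all reports to the concentrate.
Concentrate = 532.9/(target fraction) = 775.69 kg/s.
Overhead = 1586 − 775.69 = 810.31 kg/s.

810.3 kg/s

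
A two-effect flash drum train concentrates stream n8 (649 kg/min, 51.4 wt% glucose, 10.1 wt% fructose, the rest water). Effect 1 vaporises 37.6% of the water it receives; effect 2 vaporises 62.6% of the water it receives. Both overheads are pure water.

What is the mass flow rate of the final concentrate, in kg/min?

457.4 kg/min

water in feed = 649×0.385 = 249.87 kg/min.
After stage 1: water left = (1−0.376)×249.87 = 155.92; stream total = 555.05 kg/min.
After stage 2: water left = (1−0.626)×155.92 = 58.312; final concentrate = 457.45 kg/min.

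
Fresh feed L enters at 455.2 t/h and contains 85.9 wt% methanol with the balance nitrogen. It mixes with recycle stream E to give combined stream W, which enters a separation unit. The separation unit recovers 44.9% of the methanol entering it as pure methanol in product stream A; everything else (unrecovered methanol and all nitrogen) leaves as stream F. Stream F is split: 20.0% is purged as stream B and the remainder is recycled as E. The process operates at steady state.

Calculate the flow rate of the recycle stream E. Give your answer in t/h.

nitrogen enters only via L and leaves only via the purge: 455.2×0.141 = 0.200×(nitrogen in F), and the separation unit passes all nitrogen, so nitrogen in W = nitrogen in F = 320.92 t/h.
methanol in W: m_A = 455.2×0.859 + (1−0.200)·(1−0.449)·m_A, so m_A = 391.02/0.5592 = 699.24 t/h.
F = (1−0.449)×699.24 + 320.92 = 706.2 t/h.
Recycle E = (1−0.200)×706.2 = 564.96 t/h.

565 t/h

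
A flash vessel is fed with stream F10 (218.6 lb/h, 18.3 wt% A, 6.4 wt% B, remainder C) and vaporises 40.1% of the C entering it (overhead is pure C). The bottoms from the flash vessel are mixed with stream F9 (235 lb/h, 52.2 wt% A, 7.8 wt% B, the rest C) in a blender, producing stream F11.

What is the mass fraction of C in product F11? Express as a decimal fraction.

0.4969

Vapour removed = 0.401×0.753×218.6 = 66.007 lb/h; concentrate = 152.59 lb/h.
C reaching the mixer = 98.599 (from concentrate) + 235×0.400 = 192.6 lb/h.
Product flow = 152.59 + 235 = 387.59 lb/h; C fraction = 0.4969.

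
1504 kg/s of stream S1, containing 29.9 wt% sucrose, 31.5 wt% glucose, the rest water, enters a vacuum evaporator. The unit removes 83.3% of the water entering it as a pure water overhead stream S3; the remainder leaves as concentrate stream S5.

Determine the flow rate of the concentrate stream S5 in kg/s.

1020 kg/s

water entering = 1504×0.386 = 580.54 kg/s; overhead removed = 0.833×580.54 = 483.59 kg/s.
Concentrate = 1504 − 483.59 = 1020.4 kg/s.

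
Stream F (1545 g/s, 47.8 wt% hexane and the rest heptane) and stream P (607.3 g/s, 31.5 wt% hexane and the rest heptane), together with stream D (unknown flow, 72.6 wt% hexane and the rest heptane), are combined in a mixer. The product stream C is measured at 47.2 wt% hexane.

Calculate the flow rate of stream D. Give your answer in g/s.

Let D be the unknown flow. Total out = 2152.3 + D.
hexane balance: 929.81 + 0.726·D = 0.472·(2152.3 + D)
(0.726 − 0.472)·D = 0.472×2152.3 − 929.81 = 86.076
D = 86.076 / 0.254 = 338.88 g/s

338.9 g/s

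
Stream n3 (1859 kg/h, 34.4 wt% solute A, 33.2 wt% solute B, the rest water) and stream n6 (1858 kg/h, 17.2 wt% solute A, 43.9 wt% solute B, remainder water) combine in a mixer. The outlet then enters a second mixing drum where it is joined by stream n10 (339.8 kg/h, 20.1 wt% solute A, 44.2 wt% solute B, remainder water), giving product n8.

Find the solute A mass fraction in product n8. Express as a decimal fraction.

Overall, product flow = 4056.8 kg/h.
solute A in = 1859×0.344 + 1858×0.172 + 339.8×0.201 = 1027.4 kg/h.
solute A fraction in n8 = 0.253.

0.253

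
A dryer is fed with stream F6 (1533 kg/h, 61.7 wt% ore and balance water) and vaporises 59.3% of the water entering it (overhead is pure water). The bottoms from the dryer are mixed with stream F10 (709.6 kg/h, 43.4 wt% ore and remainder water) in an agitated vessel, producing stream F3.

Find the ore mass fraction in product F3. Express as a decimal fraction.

Vapour removed = 0.593×0.383×1533 = 348.17 kg/h; concentrate = 1184.8 kg/h.
ore reaching the mixer = 945.86 (from concentrate) + 709.6×0.434 = 1253.8 kg/h.
Product flow = 1184.8 + 709.6 = 1894.4 kg/h; ore fraction = 0.6619.

0.6619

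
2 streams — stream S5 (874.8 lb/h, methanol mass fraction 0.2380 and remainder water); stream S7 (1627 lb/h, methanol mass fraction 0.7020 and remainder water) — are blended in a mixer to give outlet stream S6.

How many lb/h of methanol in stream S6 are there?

1350 lb/h

methanol out = methanol in = 874.8×0.238 + 1627×0.702 = 1350.4 lb/h.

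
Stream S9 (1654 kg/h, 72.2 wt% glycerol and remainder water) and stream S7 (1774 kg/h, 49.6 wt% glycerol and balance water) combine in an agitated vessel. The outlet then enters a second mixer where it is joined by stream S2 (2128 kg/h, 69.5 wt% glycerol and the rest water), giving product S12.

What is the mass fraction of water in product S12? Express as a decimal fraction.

0.361

Overall, product flow = 5556 kg/h.
water in = 1654×0.278 + 1774×0.504 + 2128×0.305 = 2002.9 kg/h.
water fraction in S12 = 0.361.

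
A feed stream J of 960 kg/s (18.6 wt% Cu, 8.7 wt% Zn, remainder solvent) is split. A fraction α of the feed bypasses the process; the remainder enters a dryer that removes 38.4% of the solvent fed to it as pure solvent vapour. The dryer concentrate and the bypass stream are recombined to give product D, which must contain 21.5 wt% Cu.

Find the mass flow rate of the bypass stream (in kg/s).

496.2 kg/s

All 960×0.186 = 178.56 kg/s of Cu reaches D, so D = 178.56/0.215 = 830.51 kg/s and vapour = 129.49 kg/s.
The evaporator receives (1−α)·960 of feed at 0.727 solvent and removes 0.384 of that solvent:
0.384×0.727×(1−α)×960 = 129.49
(1−α) = 129.49/268 = 0.4832;  α = 0.5168.
Bypass flow = 0.5168×960 = 496.16 kg/s.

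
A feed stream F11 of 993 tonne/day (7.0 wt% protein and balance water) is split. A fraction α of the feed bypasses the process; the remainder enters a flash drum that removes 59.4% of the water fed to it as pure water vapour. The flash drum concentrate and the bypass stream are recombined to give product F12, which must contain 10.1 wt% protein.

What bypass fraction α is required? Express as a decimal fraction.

All 993×0.070 = 69.51 tonne/day of protein reaches F12, so F12 = 69.51/0.101 = 688.22 tonne/day and vapour = 304.78 tonne/day.
The evaporator receives (1−α)·993 of feed at 0.930 water and removes 0.594 of that water:
0.594×0.930×(1−α)×993 = 304.78
(1−α) = 304.78/548.55 = 0.5556;  α = 0.4444.

0.444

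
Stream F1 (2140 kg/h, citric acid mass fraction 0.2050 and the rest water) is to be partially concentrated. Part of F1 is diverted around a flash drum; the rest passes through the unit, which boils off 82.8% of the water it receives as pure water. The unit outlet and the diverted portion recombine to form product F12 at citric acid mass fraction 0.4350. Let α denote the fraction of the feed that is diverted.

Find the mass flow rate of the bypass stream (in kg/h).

421.1 kg/h

All 2140×0.205 = 438.7 kg/h of citric acid reaches F12, so F12 = 438.7/0.435 = 1008.5 kg/h and vapour = 1131.5 kg/h.
The evaporator receives (1−α)·2140 of feed at 0.795 water and removes 0.828 of that water:
0.828×0.795×(1−α)×2140 = 1131.5
(1−α) = 1131.5/1408.7 = 0.8032;  α = 0.1968.
Bypass flow = 0.1968×2140 = 421.08 kg/h.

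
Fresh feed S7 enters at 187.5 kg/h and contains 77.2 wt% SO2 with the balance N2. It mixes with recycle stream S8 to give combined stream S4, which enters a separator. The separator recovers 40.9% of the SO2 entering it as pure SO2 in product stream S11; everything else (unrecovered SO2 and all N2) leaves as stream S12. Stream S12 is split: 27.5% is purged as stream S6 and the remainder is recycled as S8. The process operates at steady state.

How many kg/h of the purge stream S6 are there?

83.91 kg/h

N2 enters only via S7 and leaves only via the purge: 187.5×0.228 = 0.275×(N2 in S12), and the separator passes all N2, so N2 in S4 = N2 in S12 = 155.45 kg/h.
SO2 in S4: m_A = 187.5×0.772 + (1−0.275)·(1−0.409)·m_A, so m_A = 144.75/0.5715 = 253.27 kg/h.
S12 = (1−0.409)×253.27 + 155.45 = 305.14 kg/h.
Purge S6 = 0.275×305.14 = 83.913 kg/h.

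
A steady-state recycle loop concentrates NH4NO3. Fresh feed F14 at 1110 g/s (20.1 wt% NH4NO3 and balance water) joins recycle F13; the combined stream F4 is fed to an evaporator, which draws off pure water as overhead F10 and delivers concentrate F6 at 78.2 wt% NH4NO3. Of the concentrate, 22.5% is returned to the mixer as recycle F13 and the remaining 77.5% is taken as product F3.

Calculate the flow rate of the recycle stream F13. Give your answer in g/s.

82.83 g/s

Overall NH4NO3 balance (none leaves overhead): NH4NO3 in fresh feed = NH4NO3 in product, i.e. 1110×0.201 = (1−0.225)·F6·0.782.
F6 = 223.11/(0.782×0.775) = 368.14 g/s.
Recycle F13 = 0.225×368.14 = 82.831 g/s.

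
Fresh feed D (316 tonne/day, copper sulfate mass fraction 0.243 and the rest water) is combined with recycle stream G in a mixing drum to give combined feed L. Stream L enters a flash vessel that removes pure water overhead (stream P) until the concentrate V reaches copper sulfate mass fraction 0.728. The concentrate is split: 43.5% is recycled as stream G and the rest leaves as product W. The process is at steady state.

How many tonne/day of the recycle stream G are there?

Overall copper sulfate balance (none leaves overhead): copper sulfate in fresh feed = copper sulfate in product, i.e. 316×0.243 = (1−0.435)·V·0.728.
V = 76.788/(0.728×0.565) = 186.69 tonne/day.
Recycle G = 0.435×186.69 = 81.209 tonne/day.

81.21 tonne/day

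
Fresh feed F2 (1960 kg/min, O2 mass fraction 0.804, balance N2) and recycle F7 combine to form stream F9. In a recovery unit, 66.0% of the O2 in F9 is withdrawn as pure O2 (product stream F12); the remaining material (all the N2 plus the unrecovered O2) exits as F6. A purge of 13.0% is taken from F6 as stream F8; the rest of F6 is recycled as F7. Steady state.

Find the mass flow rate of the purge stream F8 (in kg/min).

483.1 kg/min

N2 enters only via F2 and leaves only via the purge: 1960×0.196 = 0.130×(N2 in F6), and the recovery unit passes all N2, so N2 in F9 = N2 in F6 = 2955.1 kg/min.
O2 in F9: m_A = 1960×0.804 + (1−0.130)·(1−0.660)·m_A, so m_A = 1575.8/0.7042 = 2237.8 kg/min.
F6 = (1−0.660)×2237.8 + 2955.1 = 3715.9 kg/min.
Purge F8 = 0.130×3715.9 = 483.07 kg/min.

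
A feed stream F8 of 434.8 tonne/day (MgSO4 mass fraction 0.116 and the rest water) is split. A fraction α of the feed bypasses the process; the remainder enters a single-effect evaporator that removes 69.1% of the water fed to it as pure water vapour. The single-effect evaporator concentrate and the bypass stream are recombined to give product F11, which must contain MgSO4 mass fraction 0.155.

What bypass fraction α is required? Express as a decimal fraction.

All 434.8×0.116 = 50.437 tonne/day of MgSO4 reaches F11, so F11 = 50.437/0.155 = 325.4 tonne/day and vapour = 109.4 tonne/day.
The evaporator receives (1−α)·434.8 of feed at 0.884 water and removes 0.691 of that water:
0.691×0.884×(1−α)×434.8 = 109.4
(1−α) = 109.4/265.59 = 0.4119;  α = 0.5881.

0.588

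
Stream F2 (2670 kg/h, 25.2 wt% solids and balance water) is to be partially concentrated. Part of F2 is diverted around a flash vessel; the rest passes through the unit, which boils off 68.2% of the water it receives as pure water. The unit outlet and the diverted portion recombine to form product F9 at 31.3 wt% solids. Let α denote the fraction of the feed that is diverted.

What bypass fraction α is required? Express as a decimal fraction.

0.618

All 2670×0.252 = 672.84 kg/h of solids reaches F9, so F9 = 672.84/0.313 = 2149.6 kg/h and vapour = 520.35 kg/h.
The evaporator receives (1−α)·2670 of feed at 0.748 water and removes 0.682 of that water:
0.682×0.748×(1−α)×2670 = 520.35
(1−α) = 520.35/1362.1 = 0.3820;  α = 0.6180.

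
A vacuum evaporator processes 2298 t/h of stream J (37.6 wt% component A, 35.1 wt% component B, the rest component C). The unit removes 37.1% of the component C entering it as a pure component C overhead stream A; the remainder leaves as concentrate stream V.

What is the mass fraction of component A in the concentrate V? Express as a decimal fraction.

component A is not removed: 2298×0.376 = 864.05 t/h of component A enters V.
component C entering = 2298×0.273 = 627.35 t/h; overhead removed = 0.371×627.35 = 232.75 t/h.
Concentrate = 2298 − 232.75 = 2065.3 t/h.
Mass fraction = 864.05/2065.3 = 0.418.

0.418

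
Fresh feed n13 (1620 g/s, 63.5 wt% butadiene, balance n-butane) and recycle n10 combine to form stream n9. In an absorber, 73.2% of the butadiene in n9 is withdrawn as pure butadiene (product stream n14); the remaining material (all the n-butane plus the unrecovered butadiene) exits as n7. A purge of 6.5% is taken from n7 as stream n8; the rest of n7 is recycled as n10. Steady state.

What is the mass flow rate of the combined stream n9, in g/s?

10470 g/s

n-butane enters only via n13 and leaves only via the purge: 1620×0.365 = 0.065×(n-butane in n7), and the absorber passes all n-butane, so n-butane in n9 = n-butane in n7 = 9096.9 g/s.
butadiene in n9: m_A = 1620×0.635 + (1−0.065)·(1−0.732)·m_A, so m_A = 1028.7/0.7494 = 1372.7 g/s.
n9 = 1372.7 + 9096.9 = 10470 g/s.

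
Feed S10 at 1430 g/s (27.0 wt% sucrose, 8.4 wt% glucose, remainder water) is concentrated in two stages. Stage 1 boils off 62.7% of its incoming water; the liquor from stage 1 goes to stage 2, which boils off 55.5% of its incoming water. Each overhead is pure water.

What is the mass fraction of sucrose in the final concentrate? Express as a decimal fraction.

water in feed = 1430×0.646 = 923.78 g/s.
After stage 1: water left = (1−0.627)×923.78 = 344.57; stream total = 850.79 g/s.
After stage 2: water left = (1−0.555)×344.57 = 153.33; final concentrate = 659.55 g/s.
sucrose fraction = 386.1/659.55 = 0.5854.

0.5854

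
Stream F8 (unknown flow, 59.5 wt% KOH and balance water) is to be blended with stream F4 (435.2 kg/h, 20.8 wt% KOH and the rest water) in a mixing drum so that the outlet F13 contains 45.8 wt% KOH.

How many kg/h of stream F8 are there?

Let F8 be the unknown flow. Total out = 435.2 + F8.
KOH balance: 90.522 + 0.595·F8 = 0.458·(435.2 + F8)
(0.595 − 0.458)·F8 = 0.458×435.2 − 90.522 = 108.8
F8 = 108.8 / 0.137 = 794.16 kg/h

794.2 kg/h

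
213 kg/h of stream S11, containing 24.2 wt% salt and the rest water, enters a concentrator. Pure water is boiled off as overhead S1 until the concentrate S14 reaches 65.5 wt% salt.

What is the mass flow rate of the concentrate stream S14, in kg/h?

78.7 kg/h

salt is conserved: 213×0.242 = 51.546 kg/h all reports to the concentrate.
Concentrate = 51.546/(target fraction) = 78.696 kg/h.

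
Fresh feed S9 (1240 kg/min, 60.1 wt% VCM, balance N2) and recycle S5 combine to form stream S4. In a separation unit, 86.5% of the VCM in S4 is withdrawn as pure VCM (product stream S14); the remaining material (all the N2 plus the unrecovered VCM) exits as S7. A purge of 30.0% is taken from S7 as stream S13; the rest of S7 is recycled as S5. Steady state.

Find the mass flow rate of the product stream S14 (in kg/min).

711.9 kg/min

VCM in S4: m_A = 1240×0.601 + (1−0.300)·(1−0.865)·m_A, so m_A = 745.24/0.9055 = 823.01 kg/min.
Product S14 = 0.865×823.01 = 711.91 kg/min.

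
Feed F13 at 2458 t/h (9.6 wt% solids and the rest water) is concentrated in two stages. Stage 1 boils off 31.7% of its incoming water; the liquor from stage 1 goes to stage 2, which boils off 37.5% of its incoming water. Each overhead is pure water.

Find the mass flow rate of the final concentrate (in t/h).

1184 t/h

water in feed = 2458×0.904 = 2222 t/h.
After stage 1: water left = (1−0.317)×2222 = 1517.6; stream total = 1753.6 t/h.
After stage 2: water left = (1−0.375)×1517.6 = 948.53; final concentrate = 1184.5 t/h.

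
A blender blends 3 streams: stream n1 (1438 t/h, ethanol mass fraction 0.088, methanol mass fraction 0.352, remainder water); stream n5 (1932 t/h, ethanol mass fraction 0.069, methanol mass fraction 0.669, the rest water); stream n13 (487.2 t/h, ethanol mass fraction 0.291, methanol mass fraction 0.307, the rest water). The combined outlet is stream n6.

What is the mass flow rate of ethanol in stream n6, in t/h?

401.6 t/h

ethanol out = ethanol in = 1438×0.088 + 1932×0.069 + 487.2×0.291 = 401.63 t/h.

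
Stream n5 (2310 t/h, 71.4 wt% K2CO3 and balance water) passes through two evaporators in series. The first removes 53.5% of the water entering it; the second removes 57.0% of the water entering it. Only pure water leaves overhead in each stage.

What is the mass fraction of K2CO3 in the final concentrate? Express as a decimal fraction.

water in feed = 2310×0.286 = 660.66 t/h.
After stage 1: water left = (1−0.535)×660.66 = 307.21; stream total = 1956.5 t/h.
After stage 2: water left = (1−0.570)×307.21 = 132.1; final concentrate = 1781.4 t/h.
K2CO3 fraction = 1649.3/1781.4 = 0.9258.

0.9258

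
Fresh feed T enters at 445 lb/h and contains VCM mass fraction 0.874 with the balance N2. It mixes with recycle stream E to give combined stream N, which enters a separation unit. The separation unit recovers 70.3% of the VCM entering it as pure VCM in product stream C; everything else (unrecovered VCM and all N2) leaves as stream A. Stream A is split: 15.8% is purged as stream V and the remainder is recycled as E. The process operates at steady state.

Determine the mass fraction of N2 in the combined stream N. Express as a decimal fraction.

0.406

N2 enters only via T and leaves only via the purge: 445×0.126 = 0.158×(N2 in A), and the separation unit passes all N2, so N2 in N = N2 in A = 354.87 lb/h.
VCM in N: m_A = 445×0.874 + (1−0.158)·(1−0.703)·m_A, so m_A = 388.93/0.7499 = 518.62 lb/h.
N = 518.62 + 354.87 = 873.5 lb/h.
N2 fraction in N = 354.87/873.5 = 0.406.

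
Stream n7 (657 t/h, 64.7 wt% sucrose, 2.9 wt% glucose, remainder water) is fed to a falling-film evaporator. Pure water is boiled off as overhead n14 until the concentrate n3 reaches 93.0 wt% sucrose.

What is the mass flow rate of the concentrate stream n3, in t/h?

sucrose is conserved: 657×0.647 = 425.08 t/h all reports to the concentrate.
Concentrate = 425.08/(target fraction) = 457.07 t/h.

457.1 t/h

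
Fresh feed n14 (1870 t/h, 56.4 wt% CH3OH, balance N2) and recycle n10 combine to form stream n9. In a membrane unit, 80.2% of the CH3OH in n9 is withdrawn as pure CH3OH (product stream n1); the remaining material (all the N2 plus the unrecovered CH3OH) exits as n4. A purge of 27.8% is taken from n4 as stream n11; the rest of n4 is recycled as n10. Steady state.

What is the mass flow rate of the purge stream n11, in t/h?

883.1 t/h

N2 enters only via n14 and leaves only via the purge: 1870×0.436 = 0.278×(N2 in n4), and the membrane unit passes all N2, so N2 in n9 = N2 in n4 = 2932.8 t/h.
CH3OH in n9: m_A = 1870×0.564 + (1−0.278)·(1−0.802)·m_A, so m_A = 1054.7/0.8570 = 1230.6 t/h.
n4 = (1−0.802)×1230.6 + 2932.8 = 3176.5 t/h.
Purge n11 = 0.278×3176.5 = 883.06 t/h.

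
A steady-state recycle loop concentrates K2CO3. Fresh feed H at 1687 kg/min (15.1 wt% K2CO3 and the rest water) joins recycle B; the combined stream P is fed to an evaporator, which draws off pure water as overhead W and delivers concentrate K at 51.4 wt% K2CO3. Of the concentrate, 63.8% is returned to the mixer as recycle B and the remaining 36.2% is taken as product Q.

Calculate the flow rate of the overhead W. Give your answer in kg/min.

1191 kg/min

Overall K2CO3 balance (none leaves overhead): K2CO3 in fresh feed = K2CO3 in product, i.e. 1687×0.151 = (1−0.638)·K·0.514.
K = 254.74/(0.514×0.362) = 1369.1 kg/min.
Recycle B = 0.638×1369.1 = 873.46 kg/min.
Combined feed P = 1687 + 873.46 = 2560.5 kg/min.
Overhead W = P − K = 2560.5 − 1369.1 = 1191.4 kg/min.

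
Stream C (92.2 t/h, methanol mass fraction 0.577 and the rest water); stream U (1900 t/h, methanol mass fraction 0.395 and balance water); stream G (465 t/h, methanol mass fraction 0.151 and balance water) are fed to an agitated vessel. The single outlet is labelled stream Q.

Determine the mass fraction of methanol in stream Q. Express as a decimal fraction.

0.356

Total flow out = 92.2 + 1900 + 465 = 2457.2 t/h.
methanol in = 92.2×0.577 + 1900×0.395 + 465×0.151 = 873.91 t/h.
methanol mass fraction in Q = 873.91/2457.2 = 0.356.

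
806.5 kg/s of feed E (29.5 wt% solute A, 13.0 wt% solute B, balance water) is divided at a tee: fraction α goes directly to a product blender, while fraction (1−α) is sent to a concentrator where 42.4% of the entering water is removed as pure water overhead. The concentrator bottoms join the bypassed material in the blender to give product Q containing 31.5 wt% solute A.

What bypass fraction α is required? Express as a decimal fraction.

0.740

All 806.5×0.295 = 237.92 kg/s of solute A reaches Q, so Q = 237.92/0.315 = 755.29 kg/s and vapour = 51.206 kg/s.
The evaporator receives (1−α)·806.5 of feed at 0.575 water and removes 0.424 of that water:
0.424×0.575×(1−α)×806.5 = 51.206
(1−α) = 51.206/196.62 = 0.2604;  α = 0.7396.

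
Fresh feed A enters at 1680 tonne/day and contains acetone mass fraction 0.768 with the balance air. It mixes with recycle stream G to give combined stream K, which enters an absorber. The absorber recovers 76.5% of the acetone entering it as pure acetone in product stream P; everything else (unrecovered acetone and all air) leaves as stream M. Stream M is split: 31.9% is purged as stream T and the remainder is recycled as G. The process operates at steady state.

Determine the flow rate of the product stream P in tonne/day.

acetone in K: m_A = 1680×0.768 + (1−0.319)·(1−0.765)·m_A, so m_A = 1290.2/0.8400 = 1536.1 tonne/day.
Product P = 0.765×1536.1 = 1175.1 tonne/day.

1175 tonne/day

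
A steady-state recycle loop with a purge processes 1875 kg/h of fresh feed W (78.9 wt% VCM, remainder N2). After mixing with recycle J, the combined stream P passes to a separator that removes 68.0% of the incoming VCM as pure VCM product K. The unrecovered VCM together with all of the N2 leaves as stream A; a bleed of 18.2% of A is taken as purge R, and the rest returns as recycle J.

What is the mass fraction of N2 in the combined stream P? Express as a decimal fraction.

N2 enters only via W and leaves only via the purge: 1875×0.211 = 0.182×(N2 in A), and the separator passes all N2, so N2 in P = N2 in A = 2173.8 kg/h.
VCM in P: m_A = 1875×0.789 + (1−0.182)·(1−0.680)·m_A, so m_A = 1479.4/0.7382 = 2003.9 kg/h.
P = 2003.9 + 2173.8 = 4177.7 kg/h.
N2 fraction in P = 2173.8/4177.7 = 0.5203.

0.5203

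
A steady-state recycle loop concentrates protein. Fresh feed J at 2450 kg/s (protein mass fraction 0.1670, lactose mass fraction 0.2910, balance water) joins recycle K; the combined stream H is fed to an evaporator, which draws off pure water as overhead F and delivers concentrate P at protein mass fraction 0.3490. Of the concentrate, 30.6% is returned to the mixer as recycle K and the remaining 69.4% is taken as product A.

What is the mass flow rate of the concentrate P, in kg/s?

Overall protein balance (none leaves overhead): protein in fresh feed = protein in product, i.e. 2450×0.167 = (1−0.306)·P·0.349.
P = 409.15/(0.349×0.694) = 1689.3 kg/s.

1689 kg/s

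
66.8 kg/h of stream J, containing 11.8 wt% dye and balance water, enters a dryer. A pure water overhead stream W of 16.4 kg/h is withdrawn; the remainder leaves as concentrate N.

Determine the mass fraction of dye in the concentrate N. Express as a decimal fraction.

dye is not removed: 66.8×0.118 = 7.8824 kg/h of dye enters N.
Concentrate = 66.8 − 16.4 = 50.4 kg/h.
Mass fraction = 7.8824/50.4 = 0.156.

0.156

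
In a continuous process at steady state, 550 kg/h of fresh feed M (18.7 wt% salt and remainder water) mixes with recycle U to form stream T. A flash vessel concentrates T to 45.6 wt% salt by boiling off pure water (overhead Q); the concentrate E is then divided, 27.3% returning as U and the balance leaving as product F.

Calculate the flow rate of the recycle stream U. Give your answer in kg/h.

Overall salt balance (none leaves overhead): salt in fresh feed = salt in product, i.e. 550×0.187 = (1−0.273)·E·0.456.
E = 102.85/(0.456×0.727) = 310.25 kg/h.
Recycle U = 0.273×310.25 = 84.697 kg/h.

84.7 kg/h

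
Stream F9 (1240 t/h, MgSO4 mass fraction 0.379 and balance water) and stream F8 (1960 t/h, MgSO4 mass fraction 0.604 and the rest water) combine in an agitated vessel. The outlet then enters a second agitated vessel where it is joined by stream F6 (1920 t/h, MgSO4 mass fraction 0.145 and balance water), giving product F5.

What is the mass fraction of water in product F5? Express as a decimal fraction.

0.623

Overall, product flow = 5120 t/h.
water in = 1240×0.621 + 1960×0.396 + 1920×0.855 = 3187.8 t/h.
water fraction in F5 = 0.623.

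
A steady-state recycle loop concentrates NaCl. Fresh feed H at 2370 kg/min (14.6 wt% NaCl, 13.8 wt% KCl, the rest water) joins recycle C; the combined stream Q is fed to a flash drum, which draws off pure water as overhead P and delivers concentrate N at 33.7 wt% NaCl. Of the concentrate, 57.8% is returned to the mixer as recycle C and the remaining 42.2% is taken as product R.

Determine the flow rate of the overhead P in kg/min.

Overall NaCl balance (none leaves overhead): NaCl in fresh feed = NaCl in product, i.e. 2370×0.146 = (1−0.578)·N·0.337.
N = 346.02/(0.337×0.422) = 2433.1 kg/min.
Recycle C = 0.578×2433.1 = 1406.3 kg/min.
Combined feed Q = 2370 + 1406.3 = 3776.3 kg/min.
Overhead P = Q − N = 3776.3 − 2433.1 = 1343.2 kg/min.

1343 kg/min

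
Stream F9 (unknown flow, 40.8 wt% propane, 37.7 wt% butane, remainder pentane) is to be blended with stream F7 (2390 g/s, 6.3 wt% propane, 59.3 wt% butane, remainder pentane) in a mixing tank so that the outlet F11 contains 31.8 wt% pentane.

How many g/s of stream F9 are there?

Let F9 be the unknown flow. Total out = 2390 + F9.
pentane balance: 822.16 + 0.215·F9 = 0.318·(2390 + F9)
(0.215 − 0.318)·F9 = 0.318×2390 − 822.16 = -62.14
F9 = -62.14 / -0.103 = 603.3 g/s

603.3 g/s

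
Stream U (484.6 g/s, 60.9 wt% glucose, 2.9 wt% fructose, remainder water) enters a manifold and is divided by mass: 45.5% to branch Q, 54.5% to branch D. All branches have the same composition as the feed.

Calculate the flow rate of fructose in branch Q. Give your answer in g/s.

Branch Q total = 0.455×484.6 = 220.49 g/s.
fructose in Q = 0.029×220.49 = 6.3943 g/s.

6.394 g/s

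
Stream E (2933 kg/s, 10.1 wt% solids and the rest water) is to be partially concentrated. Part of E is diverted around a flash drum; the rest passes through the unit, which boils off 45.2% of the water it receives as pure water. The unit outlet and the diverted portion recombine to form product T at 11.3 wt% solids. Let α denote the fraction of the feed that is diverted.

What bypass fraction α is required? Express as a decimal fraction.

All 2933×0.101 = 296.23 kg/s of solids reaches T, so T = 296.23/0.113 = 2621.5 kg/s and vapour = 311.47 kg/s.
The evaporator receives (1−α)·2933 of feed at 0.899 water and removes 0.452 of that water:
0.452×0.899×(1−α)×2933 = 311.47
(1−α) = 311.47/1191.8 = 0.2613;  α = 0.7387.

0.739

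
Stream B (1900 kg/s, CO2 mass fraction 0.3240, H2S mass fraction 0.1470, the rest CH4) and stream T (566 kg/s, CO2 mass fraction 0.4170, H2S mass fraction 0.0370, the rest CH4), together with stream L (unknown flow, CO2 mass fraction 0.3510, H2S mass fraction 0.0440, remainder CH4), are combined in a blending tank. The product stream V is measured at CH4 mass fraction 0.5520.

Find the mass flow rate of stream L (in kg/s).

888.6 kg/s

Let L be the unknown flow. Total out = 2466 + L.
CH4 balance: 1314.1 + 0.605·L = 0.552·(2466 + L)
(0.605 − 0.552)·L = 0.552×2466 − 1314.1 = 47.096
L = 47.096 / 0.053 = 888.6 kg/s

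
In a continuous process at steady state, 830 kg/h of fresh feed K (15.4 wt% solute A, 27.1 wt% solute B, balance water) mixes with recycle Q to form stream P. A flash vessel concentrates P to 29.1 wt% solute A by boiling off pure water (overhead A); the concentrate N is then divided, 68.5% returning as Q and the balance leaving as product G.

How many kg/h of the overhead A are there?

Overall solute A balance (none leaves overhead): solute A in fresh feed = solute A in product, i.e. 830×0.154 = (1−0.685)·N·0.291.
N = 127.82/(0.291×0.315) = 1394.4 kg/h.
Recycle Q = 0.685×1394.4 = 955.18 kg/h.
Combined feed P = 830 + 955.18 = 1785.2 kg/h.
Overhead A = P − N = 1785.2 − 1394.4 = 390.76 kg/h.

390.8 kg/h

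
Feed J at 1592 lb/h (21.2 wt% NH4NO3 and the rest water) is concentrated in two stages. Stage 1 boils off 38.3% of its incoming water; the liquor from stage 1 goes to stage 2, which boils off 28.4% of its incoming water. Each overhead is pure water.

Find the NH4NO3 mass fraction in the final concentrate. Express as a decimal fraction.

water in feed = 1592×0.788 = 1254.5 lb/h.
After stage 1: water left = (1−0.383)×1254.5 = 774.02; stream total = 1111.5 lb/h.
After stage 2: water left = (1−0.284)×774.02 = 554.2; final concentrate = 891.71 lb/h.
NH4NO3 fraction = 337.5/891.71 = 0.378.

0.378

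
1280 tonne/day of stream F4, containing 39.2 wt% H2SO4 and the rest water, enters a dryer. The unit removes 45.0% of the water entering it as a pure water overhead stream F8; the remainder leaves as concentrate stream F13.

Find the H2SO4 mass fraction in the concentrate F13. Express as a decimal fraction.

0.540

H2SO4 is not removed: 1280×0.392 = 501.76 tonne/day of H2SO4 enters F13.
water entering = 1280×0.608 = 778.24 tonne/day; overhead removed = 0.450×778.24 = 350.21 tonne/day.
Concentrate = 1280 − 350.21 = 929.79 tonne/day.
Mass fraction = 501.76/929.79 = 0.540.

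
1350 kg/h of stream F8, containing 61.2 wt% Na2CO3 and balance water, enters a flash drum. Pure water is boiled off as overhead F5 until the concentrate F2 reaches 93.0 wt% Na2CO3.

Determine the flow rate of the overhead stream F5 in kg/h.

Na2CO3 is conserved: 1350×0.612 = 826.2 kg/h all reports to the concentrate.
Concentrate = 826.2/(target fraction) = 888.39 kg/h.
Overhead = 1350 − 888.39 = 461.61 kg/h.

461.6 kg/h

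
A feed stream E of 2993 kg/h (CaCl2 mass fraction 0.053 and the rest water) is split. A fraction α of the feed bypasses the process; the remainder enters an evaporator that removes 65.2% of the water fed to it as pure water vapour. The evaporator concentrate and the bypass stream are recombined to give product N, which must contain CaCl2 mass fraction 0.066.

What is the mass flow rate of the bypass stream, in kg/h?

All 2993×0.053 = 158.63 kg/h of CaCl2 reaches N, so N = 158.63/0.066 = 2403.5 kg/h and vapour = 589.53 kg/h.
The evaporator receives (1−α)·2993 of feed at 0.947 water and removes 0.652 of that water:
0.652×0.947×(1−α)×2993 = 589.53
(1−α) = 589.53/1848 = 0.3190;  α = 0.6810.
Bypass flow = 0.6810×2993 = 2038.2 kg/h.

2038 kg/h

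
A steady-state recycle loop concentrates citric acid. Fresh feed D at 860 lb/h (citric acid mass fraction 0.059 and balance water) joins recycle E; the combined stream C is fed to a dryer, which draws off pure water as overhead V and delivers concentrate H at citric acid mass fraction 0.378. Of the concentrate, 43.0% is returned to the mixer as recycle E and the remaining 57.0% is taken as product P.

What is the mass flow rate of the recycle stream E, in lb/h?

Overall citric acid balance (none leaves overhead): citric acid in fresh feed = citric acid in product, i.e. 860×0.059 = (1−0.430)·H·0.378.
H = 50.74/(0.378×0.570) = 235.5 lb/h.
Recycle E = 0.430×235.5 = 101.26 lb/h.

101.3 lb/h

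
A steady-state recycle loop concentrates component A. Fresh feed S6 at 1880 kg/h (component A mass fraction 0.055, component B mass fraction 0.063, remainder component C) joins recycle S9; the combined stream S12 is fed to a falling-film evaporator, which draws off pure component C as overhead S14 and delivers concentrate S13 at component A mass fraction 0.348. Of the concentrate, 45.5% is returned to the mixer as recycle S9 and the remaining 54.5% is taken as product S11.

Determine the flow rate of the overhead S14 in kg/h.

Overall component A balance (none leaves overhead): component A in fresh feed = component A in product, i.e. 1880×0.055 = (1−0.455)·S13·0.348.
S13 = 103.4/(0.348×0.545) = 545.19 kg/h.
Recycle S9 = 0.455×545.19 = 248.06 kg/h.
Combined feed S12 = 1880 + 248.06 = 2128.1 kg/h.
Overhead S14 = S12 − S13 = 2128.1 − 545.19 = 1582.9 kg/h.

1583 kg/h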